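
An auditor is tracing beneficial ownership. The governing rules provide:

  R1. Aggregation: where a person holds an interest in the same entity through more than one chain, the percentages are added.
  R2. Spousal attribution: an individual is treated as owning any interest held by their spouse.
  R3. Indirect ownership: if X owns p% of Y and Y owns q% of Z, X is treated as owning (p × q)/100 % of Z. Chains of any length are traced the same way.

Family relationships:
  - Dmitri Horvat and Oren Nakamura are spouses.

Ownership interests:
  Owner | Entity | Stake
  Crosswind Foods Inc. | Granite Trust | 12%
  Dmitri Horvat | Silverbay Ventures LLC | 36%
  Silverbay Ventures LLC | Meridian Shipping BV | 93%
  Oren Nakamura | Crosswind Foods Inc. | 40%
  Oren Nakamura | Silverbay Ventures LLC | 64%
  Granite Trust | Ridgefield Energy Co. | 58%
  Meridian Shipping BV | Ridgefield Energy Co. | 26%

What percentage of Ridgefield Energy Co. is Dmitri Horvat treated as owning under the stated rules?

26.964%

By spousal attribution (R2), Dmitri Horvat is treated as also owning Oren Nakamura's interest in Silverbay Ventures LLC, giving 36% + 64% = 100%.
By spousal attribution (R2), Dmitri Horvat is treated as owning Oren Nakamura's 40% interest in Crosswind Foods Inc.
Chain via Silverbay Ventures LLC → Meridian Shipping BV (R3): 100% × 93% × 26% = 24.18% of Ridgefield Energy Co.
Chain via Crosswind Foods Inc. → Granite Trust (R3): 40% × 12% × 58% = 2.784% of Ridgefield Energy Co.
Aggregating (R1): 24.18% + 2.784% = 26.964%.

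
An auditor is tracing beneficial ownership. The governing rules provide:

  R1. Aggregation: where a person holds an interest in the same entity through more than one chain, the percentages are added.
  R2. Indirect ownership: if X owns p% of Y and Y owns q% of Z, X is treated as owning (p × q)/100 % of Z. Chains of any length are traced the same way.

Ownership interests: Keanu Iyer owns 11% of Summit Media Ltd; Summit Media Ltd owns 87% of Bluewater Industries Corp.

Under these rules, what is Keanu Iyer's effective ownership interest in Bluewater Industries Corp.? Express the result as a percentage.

9.57%

Chain via Summit Media Ltd (R2): 11% × 87% = 9.57% of Bluewater Industries Corp.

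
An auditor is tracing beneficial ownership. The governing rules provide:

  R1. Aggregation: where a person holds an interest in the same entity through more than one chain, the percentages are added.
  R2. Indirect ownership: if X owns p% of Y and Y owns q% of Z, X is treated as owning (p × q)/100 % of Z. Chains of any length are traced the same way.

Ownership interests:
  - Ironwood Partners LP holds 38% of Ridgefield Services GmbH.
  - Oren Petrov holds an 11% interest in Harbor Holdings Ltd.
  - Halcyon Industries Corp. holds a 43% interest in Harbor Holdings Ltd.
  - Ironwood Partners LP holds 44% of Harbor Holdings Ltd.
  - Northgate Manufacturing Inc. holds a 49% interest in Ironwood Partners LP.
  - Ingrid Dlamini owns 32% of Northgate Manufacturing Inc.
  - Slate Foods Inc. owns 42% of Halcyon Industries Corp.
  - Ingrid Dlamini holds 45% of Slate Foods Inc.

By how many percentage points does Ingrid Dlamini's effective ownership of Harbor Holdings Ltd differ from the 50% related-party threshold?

Chain via Northgate Manufacturing Inc. → Ironwood Partners LP (R2): 32% × 49% × 44% = 6.8992% of Harbor Holdings Ltd.
Chain via Slate Foods Inc. → Halcyon Industries Corp. (R2): 45% × 42% × 43% = 8.127% of Harbor Holdings Ltd.
Aggregating (R1): 6.8992% + 8.127% = 15.0262%.
15.0262% falls short of the 50% threshold by 34.9738 percentage points.

34.9738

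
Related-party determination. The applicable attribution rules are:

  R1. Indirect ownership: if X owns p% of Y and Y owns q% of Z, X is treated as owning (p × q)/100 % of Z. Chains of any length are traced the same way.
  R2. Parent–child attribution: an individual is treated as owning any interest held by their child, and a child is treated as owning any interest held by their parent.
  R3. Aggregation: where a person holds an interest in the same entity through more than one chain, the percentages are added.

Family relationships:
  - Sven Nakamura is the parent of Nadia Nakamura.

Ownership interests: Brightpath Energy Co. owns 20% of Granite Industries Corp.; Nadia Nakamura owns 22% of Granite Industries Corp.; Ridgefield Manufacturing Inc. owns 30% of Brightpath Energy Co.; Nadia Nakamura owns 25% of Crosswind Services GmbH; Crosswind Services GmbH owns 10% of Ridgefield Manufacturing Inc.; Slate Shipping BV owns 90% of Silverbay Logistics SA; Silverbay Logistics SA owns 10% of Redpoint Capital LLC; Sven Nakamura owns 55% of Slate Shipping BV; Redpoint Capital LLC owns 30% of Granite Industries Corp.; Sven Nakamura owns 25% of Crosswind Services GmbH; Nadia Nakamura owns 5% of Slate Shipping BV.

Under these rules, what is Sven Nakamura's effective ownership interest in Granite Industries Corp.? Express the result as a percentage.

23.92%

By parent–child attribution (R2), Sven Nakamura is treated as also owning Nadia Nakamura's interest in Crosswind Services GmbH, giving 25% + 25% = 50%.
By parent–child attribution (R2), Sven Nakamura is treated as also owning Nadia Nakamura's interest in Slate Shipping BV, giving 55% + 5% = 60%.
By parent–child attribution (R2), Sven Nakamura is treated as owning Nadia Nakamura's 22% interest in Granite Industries Corp.
Chain via Crosswind Services GmbH → Ridgefield Manufacturing Inc. → Brightpath Energy Co. (R1): 50% × 10% × 30% × 20% = 0.3% of Granite Industries Corp.
Chain via Slate Shipping BV → Silverbay Logistics SA → Redpoint Capital LLC (R1): 60% × 90% × 10% × 30% = 1.62% of Granite Industries Corp.
Direct interest in Granite Industries Corp: 22%.
Aggregating (R3): 0.3% + 1.62% + 22% = 23.92%.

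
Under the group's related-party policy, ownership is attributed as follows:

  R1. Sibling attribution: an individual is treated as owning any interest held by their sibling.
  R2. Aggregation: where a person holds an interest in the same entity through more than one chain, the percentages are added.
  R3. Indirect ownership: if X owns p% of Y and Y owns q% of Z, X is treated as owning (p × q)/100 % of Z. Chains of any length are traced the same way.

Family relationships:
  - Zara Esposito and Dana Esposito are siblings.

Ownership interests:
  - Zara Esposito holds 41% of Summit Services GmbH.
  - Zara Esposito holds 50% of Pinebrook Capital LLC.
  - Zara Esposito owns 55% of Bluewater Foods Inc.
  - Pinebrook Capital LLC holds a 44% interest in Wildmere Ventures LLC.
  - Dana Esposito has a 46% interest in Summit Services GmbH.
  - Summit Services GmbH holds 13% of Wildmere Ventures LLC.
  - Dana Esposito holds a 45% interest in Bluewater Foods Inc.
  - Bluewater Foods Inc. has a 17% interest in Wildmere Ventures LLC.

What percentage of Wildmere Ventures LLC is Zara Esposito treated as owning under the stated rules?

50.31%

By sibling attribution (R1), Zara Esposito is treated as also owning Dana Esposito's interest in Bluewater Foods Inc, giving 55% + 45% = 100%.
By sibling attribution (R1), Zara Esposito is treated as also owning Dana Esposito's interest in Summit Services GmbH, giving 41% + 46% = 87%.
Chain via Pinebrook Capital LLC (R3): 50% × 44% = 22% of Wildmere Ventures LLC.
Chain via Bluewater Foods Inc. (R3): 100% × 17% = 17% of Wildmere Ventures LLC.
Chain via Summit Services GmbH (R3): 87% × 13% = 11.31% of Wildmere Ventures LLC.
Aggregating (R2): 22% + 17% + 11.31% = 50.31%.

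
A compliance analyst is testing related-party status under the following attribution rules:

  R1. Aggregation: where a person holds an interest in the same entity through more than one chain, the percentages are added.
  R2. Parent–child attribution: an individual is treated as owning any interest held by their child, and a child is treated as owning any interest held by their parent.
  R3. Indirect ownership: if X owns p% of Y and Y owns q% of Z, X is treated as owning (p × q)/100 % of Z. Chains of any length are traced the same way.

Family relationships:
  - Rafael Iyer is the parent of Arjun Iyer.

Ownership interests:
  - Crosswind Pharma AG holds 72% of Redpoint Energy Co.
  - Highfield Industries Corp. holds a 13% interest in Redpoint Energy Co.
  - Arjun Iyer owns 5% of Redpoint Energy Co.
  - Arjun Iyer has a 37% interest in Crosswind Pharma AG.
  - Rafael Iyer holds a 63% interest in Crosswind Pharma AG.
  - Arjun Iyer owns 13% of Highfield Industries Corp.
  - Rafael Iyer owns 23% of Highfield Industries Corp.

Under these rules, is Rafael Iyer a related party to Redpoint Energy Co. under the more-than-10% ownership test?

By parent–child attribution (R2), Rafael Iyer is treated as also owning Arjun Iyer's interest in Crosswind Pharma AG, giving 63% + 37% = 100%.
By parent–child attribution (R2), Rafael Iyer is treated as also owning Arjun Iyer's interest in Highfield Industries Corp, giving 23% + 13% = 36%.
By parent–child attribution (R2), Rafael Iyer is treated as owning Arjun Iyer's 5% interest in Redpoint Energy Co.
Chain via Crosswind Pharma AG (R3): 100% × 72% = 72% of Redpoint Energy Co.
Chain via Highfield Industries Corp. (R3): 36% × 13% = 4.68% of Redpoint Energy Co.
Direct interest in Redpoint Energy Co: 5%.
Aggregating (R1): 72% + 4.68% + 5% = 81.68%.
81.68% exceeds the 10% threshold, so Rafael is a related party to Redpoint Energy Co.

Yes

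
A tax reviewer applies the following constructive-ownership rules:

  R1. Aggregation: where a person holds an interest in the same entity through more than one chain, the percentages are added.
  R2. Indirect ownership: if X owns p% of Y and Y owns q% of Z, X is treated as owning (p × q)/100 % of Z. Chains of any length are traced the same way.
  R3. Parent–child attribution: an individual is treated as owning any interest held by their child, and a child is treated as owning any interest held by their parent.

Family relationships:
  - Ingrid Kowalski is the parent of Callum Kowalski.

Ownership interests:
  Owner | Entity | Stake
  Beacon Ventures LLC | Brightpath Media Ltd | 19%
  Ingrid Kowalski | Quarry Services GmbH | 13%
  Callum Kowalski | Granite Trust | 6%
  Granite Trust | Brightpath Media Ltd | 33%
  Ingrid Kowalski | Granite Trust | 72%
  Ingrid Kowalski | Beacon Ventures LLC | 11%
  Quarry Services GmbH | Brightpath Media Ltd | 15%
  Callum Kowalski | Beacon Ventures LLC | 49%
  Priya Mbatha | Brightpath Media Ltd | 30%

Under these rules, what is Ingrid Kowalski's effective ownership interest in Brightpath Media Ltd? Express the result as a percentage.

39.09%

By parent–child attribution (R3), Ingrid Kowalski is treated as also owning Callum Kowalski's interest in Beacon Ventures LLC, giving 11% + 49% = 60%.
By parent–child attribution (R3), Ingrid Kowalski is treated as also owning Callum Kowalski's interest in Granite Trust, giving 72% + 6% = 78%.
Chain via Beacon Ventures LLC (R2): 60% × 19% = 11.4% of Brightpath Media Ltd.
Chain via Granite Trust (R2): 78% × 33% = 25.74% of Brightpath Media Ltd.
Chain via Quarry Services GmbH (R2): 13% × 15% = 1.95% of Brightpath Media Ltd.
Aggregating (R1): 11.4% + 25.74% + 1.95% = 39.09%.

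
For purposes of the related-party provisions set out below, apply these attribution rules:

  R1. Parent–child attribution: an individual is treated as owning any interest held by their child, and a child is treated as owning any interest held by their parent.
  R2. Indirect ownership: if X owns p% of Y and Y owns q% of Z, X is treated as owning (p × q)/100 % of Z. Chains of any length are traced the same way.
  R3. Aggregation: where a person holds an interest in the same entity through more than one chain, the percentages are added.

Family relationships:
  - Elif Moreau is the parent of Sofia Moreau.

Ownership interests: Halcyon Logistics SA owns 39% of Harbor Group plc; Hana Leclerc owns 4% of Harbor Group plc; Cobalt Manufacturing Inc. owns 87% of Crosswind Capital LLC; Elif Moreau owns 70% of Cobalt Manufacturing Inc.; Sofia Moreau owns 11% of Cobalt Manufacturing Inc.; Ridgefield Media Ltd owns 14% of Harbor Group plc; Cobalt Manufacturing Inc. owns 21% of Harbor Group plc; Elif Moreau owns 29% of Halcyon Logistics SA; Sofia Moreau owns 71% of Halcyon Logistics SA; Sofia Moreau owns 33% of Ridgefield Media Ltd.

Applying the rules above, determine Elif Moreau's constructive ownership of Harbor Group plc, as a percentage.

60.63%

By parent–child attribution (R1), Elif Moreau is treated as also owning Sofia Moreau's interest in Halcyon Logistics SA, giving 29% + 71% = 100%.
By parent–child attribution (R1), Elif Moreau is treated as also owning Sofia Moreau's interest in Cobalt Manufacturing Inc, giving 70% + 11% = 81%.
By parent–child attribution (R1), Elif Moreau is treated as owning Sofia Moreau's 33% interest in Ridgefield Media Ltd.
Chain via Halcyon Logistics SA (R2): 100% × 39% = 39% of Harbor Group plc.
Chain via Cobalt Manufacturing Inc. (R2): 81% × 21% = 17.01% of Harbor Group plc.
Chain via Ridgefield Media Ltd (R2): 33% × 14% = 4.62% of Harbor Group plc.
Aggregating (R3): 39% + 17.01% + 4.62% = 60.63%.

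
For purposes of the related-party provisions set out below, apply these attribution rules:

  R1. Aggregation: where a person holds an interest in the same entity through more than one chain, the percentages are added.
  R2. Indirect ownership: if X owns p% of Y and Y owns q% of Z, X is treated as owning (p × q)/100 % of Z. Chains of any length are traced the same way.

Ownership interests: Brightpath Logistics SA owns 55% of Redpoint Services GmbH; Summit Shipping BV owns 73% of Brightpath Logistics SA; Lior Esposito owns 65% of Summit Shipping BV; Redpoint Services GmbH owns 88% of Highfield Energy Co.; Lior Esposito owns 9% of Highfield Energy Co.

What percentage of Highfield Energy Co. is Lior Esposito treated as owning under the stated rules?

31.9658%

Chain via Summit Shipping BV → Brightpath Logistics SA → Redpoint Services GmbH (R2): 65% × 73% × 55% × 88% = 22.9658% of Highfield Energy Co.
Direct interest in Highfield Energy Co: 9%.
Aggregating (R1): 22.9658% + 9% = 31.9658%.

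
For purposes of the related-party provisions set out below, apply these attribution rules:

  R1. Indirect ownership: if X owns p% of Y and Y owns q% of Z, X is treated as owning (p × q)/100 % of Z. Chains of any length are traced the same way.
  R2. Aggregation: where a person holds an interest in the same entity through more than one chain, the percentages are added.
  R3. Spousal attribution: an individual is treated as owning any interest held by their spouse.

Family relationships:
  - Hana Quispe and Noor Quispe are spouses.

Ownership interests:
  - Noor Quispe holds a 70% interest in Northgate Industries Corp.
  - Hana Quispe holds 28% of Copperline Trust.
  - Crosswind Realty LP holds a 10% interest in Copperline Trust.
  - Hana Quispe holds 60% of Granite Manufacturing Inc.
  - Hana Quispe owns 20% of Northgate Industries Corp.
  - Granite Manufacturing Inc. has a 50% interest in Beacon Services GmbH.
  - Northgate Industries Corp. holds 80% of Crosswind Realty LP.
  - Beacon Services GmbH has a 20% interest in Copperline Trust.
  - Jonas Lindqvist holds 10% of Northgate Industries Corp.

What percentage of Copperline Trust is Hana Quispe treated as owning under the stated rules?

41.2%

By spousal attribution (R3), Hana Quispe is treated as also owning Noor Quispe's interest in Northgate Industries Corp, giving 20% + 70% = 90%.
Chain via Northgate Industries Corp. → Crosswind Realty LP (R1): 90% × 80% × 10% = 7.2% of Copperline Trust.
Chain via Granite Manufacturing Inc. → Beacon Services GmbH (R1): 60% × 50% × 20% = 6% of Copperline Trust.
Direct interest in Copperline Trust: 28%.
Aggregating (R2): 7.2% + 6% + 28% = 41.2%.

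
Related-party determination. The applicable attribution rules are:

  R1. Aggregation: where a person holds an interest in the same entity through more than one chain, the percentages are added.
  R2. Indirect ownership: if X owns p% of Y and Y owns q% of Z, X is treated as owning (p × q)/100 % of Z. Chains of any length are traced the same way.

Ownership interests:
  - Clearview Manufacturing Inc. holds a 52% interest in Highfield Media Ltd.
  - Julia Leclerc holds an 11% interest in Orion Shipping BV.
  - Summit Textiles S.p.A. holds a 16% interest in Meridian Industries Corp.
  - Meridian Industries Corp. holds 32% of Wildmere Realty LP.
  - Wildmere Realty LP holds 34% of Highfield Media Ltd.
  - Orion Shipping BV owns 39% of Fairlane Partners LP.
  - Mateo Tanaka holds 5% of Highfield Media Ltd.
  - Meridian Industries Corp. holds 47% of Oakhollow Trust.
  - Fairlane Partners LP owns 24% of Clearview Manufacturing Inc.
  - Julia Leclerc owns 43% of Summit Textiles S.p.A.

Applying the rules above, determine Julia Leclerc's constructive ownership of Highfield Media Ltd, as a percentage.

1.283936%

Chain via Orion Shipping BV → Fairlane Partners LP → Clearview Manufacturing Inc. (R2): 11% × 39% × 24% × 52% = 0.535392% of Highfield Media Ltd.
Chain via Summit Textiles S.p.A. → Meridian Industries Corp. → Wildmere Realty LP (R2): 43% × 16% × 32% × 34% = 0.748544% of Highfield Media Ltd.
Aggregating (R1): 0.535392% + 0.748544% = 1.283936%.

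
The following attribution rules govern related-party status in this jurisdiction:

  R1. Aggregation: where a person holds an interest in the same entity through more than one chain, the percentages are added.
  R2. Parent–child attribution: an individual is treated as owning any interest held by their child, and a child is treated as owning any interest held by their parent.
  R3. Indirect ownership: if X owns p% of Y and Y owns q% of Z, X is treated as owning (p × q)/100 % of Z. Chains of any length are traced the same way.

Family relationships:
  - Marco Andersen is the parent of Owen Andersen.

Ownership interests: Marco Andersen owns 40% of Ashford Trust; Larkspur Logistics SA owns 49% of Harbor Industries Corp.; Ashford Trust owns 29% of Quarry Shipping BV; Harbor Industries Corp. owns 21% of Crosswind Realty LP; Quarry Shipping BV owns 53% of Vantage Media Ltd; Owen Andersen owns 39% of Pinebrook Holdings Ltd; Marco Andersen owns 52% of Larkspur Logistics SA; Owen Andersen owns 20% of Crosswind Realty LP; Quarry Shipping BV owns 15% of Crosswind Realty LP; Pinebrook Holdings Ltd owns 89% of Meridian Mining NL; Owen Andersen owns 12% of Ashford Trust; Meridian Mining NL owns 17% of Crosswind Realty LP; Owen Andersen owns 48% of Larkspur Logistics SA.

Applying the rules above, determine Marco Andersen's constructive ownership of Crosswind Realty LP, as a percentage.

By parent–child attribution (R2), Marco Andersen is treated as also owning Owen Andersen's interest in Ashford Trust, giving 40% + 12% = 52%.
By parent–child attribution (R2), Marco Andersen is treated as also owning Owen Andersen's interest in Larkspur Logistics SA, giving 52% + 48% = 100%.
By parent–child attribution (R2), Marco Andersen is treated as owning Owen Andersen's 39% interest in Pinebrook Holdings Ltd.
By parent–child attribution (R2), Marco Andersen is treated as owning Owen Andersen's 20% interest in Crosswind Realty LP.
Chain via Ashford Trust → Quarry Shipping BV (R3): 52% × 29% × 15% = 2.262% of Crosswind Realty LP.
Chain via Larkspur Logistics SA → Harbor Industries Corp. (R3): 100% × 49% × 21% = 10.29% of Crosswind Realty LP.
Chain via Pinebrook Holdings Ltd → Meridian Mining NL (R3): 39% × 89% × 17% = 5.9007% of Crosswind Realty LP.
Direct interest in Crosswind Realty LP: 20%.
Aggregating (R1): 2.262% + 10.29% + 5.9007% + 20% = 38.4527%.

38.4527%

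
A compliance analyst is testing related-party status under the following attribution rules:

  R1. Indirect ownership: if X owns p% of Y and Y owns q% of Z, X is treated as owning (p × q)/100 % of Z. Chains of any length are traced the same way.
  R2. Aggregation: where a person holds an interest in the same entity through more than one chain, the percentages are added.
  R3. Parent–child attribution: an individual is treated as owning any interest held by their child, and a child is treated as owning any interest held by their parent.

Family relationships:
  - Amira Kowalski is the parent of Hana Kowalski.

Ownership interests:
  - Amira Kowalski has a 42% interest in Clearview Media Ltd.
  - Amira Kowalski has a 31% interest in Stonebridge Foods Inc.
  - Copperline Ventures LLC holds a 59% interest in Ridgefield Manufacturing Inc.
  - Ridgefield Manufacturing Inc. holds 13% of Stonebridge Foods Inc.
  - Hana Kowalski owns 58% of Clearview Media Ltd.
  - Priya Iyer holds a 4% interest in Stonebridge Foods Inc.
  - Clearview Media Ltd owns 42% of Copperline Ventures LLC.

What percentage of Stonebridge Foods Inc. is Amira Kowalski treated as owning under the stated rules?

34.2214%

By parent–child attribution (R3), Amira Kowalski is treated as also owning Hana Kowalski's interest in Clearview Media Ltd, giving 42% + 58% = 100%.
Chain via Clearview Media Ltd → Copperline Ventures LLC → Ridgefield Manufacturing Inc. (R1): 100% × 42% × 59% × 13% = 3.2214% of Stonebridge Foods Inc.
Direct interest in Stonebridge Foods Inc: 31%.
Aggregating (R2): 3.2214% + 31% = 34.2214%.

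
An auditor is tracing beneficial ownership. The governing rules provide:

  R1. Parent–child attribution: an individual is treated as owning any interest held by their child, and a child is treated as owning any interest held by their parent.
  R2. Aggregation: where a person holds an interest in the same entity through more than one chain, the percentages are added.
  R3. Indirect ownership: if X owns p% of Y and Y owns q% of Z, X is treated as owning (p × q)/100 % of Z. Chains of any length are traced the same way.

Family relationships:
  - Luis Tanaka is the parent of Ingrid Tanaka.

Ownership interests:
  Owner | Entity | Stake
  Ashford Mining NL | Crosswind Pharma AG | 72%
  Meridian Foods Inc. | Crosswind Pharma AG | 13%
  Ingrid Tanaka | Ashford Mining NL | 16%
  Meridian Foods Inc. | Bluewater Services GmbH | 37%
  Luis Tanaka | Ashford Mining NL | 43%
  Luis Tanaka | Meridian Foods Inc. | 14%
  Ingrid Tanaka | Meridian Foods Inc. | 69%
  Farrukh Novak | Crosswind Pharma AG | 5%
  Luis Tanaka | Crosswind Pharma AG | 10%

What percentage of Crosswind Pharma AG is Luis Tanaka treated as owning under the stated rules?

63.27%

By parent–child attribution (R1), Luis Tanaka is treated as also owning Ingrid Tanaka's interest in Meridian Foods Inc, giving 14% + 69% = 83%.
By parent–child attribution (R1), Luis Tanaka is treated as also owning Ingrid Tanaka's interest in Ashford Mining NL, giving 43% + 16% = 59%.
Chain via Meridian Foods Inc. (R3): 83% × 13% = 10.79% of Crosswind Pharma AG.
Chain via Ashford Mining NL (R3): 59% × 72% = 42.48% of Crosswind Pharma AG.
Direct interest in Crosswind Pharma AG: 10%.
Aggregating (R2): 10.79% + 42.48% + 10% = 63.27%.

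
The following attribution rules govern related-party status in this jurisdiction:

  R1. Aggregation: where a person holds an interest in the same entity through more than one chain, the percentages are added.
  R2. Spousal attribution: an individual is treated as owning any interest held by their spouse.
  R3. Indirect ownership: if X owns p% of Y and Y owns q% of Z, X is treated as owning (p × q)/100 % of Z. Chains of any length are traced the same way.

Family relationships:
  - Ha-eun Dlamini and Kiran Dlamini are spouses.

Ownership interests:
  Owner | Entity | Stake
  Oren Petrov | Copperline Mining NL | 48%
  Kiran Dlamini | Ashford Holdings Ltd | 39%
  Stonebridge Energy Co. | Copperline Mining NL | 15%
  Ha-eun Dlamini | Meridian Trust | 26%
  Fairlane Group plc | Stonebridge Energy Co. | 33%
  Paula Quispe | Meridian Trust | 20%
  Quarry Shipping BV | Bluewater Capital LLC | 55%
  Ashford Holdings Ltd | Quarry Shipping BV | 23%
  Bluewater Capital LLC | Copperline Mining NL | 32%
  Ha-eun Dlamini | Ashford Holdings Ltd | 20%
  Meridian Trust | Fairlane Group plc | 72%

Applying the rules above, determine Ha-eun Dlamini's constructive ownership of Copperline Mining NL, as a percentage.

By spousal attribution (R2), Ha-eun Dlamini is treated as also owning Kiran Dlamini's interest in Ashford Holdings Ltd, giving 20% + 39% = 59%.
Chain via Meridian Trust → Fairlane Group plc → Stonebridge Energy Co. (R3): 26% × 72% × 33% × 15% = 0.92664% of Copperline Mining NL.
Chain via Ashford Holdings Ltd → Quarry Shipping BV → Bluewater Capital LLC (R3): 59% × 23% × 55% × 32% = 2.38832% of Copperline Mining NL.
Aggregating (R1): 0.92664% + 2.38832% = 3.31496%.

3.31496%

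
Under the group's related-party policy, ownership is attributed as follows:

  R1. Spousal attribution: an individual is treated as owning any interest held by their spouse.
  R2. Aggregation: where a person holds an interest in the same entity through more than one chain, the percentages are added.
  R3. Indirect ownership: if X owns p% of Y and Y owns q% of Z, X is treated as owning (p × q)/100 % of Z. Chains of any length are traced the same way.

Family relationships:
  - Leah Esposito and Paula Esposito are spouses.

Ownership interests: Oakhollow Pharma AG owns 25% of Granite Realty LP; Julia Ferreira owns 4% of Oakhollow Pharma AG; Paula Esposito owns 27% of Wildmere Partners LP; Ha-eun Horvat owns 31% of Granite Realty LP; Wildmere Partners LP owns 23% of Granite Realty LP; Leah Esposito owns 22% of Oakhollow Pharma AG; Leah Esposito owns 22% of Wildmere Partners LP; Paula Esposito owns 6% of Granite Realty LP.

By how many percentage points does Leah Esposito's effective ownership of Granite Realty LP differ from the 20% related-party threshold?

2.77

By spousal attribution (R1), Leah Esposito is treated as also owning Paula Esposito's interest in Wildmere Partners LP, giving 22% + 27% = 49%.
By spousal attribution (R1), Leah Esposito is treated as owning Paula Esposito's 6% interest in Granite Realty LP.
Chain via Wildmere Partners LP (R3): 49% × 23% = 11.27% of Granite Realty LP.
Chain via Oakhollow Pharma AG (R3): 22% × 25% = 5.5% of Granite Realty LP.
Direct interest in Granite Realty LP: 6%.
Aggregating (R2): 11.27% + 5.5% + 6% = 22.77%.
22.77% exceeds the 20% threshold by 2.77 percentage points.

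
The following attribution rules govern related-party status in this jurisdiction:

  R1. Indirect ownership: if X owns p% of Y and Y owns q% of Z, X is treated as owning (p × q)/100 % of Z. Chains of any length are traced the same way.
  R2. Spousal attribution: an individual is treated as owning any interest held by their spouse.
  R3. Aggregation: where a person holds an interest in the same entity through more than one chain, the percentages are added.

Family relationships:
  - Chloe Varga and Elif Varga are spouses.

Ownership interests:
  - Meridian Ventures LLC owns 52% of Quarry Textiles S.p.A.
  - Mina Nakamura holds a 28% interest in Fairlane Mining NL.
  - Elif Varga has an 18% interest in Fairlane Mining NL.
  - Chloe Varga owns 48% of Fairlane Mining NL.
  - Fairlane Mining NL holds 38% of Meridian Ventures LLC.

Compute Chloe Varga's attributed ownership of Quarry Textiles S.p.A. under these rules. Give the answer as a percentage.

By spousal attribution (R2), Chloe Varga is treated as also owning Elif Varga's interest in Fairlane Mining NL, giving 48% + 18% = 66%.
Chain via Fairlane Mining NL → Meridian Ventures LLC (R1): 66% × 38% × 52% = 13.0416% of Quarry Textiles S.p.A.

13.0416%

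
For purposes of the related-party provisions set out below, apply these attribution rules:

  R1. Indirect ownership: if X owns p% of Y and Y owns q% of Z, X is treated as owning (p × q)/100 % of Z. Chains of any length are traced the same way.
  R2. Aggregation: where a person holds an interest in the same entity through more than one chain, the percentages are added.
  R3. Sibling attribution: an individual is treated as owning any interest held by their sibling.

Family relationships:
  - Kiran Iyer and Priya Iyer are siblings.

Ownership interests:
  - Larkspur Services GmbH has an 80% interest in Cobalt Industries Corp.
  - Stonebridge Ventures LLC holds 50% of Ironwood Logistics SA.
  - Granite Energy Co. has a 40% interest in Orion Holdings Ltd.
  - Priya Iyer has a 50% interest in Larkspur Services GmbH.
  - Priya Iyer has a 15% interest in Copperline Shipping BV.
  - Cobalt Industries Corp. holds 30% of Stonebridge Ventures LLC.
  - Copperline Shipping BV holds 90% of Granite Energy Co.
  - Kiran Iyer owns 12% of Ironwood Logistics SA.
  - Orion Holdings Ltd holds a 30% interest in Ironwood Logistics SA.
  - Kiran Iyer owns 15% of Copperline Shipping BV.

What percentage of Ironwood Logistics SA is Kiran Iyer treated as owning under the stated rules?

By sibling attribution (R3), Kiran Iyer is treated as also owning Priya Iyer's interest in Copperline Shipping BV, giving 15% + 15% = 30%.
By sibling attribution (R3), Kiran Iyer is treated as owning Priya Iyer's 50% interest in Larkspur Services GmbH.
Chain via Copperline Shipping BV → Granite Energy Co. → Orion Holdings Ltd (R1): 30% × 90% × 40% × 30% = 3.24% of Ironwood Logistics SA.
Direct interest in Ironwood Logistics SA: 12%.
Chain via Larkspur Services GmbH → Cobalt Industries Corp. → Stonebridge Ventures LLC (R1): 50% × 80% × 30% × 50% = 6% of Ironwood Logistics SA.
Aggregating (R2): 3.24% + 12% + 6% = 21.24%.

21.24%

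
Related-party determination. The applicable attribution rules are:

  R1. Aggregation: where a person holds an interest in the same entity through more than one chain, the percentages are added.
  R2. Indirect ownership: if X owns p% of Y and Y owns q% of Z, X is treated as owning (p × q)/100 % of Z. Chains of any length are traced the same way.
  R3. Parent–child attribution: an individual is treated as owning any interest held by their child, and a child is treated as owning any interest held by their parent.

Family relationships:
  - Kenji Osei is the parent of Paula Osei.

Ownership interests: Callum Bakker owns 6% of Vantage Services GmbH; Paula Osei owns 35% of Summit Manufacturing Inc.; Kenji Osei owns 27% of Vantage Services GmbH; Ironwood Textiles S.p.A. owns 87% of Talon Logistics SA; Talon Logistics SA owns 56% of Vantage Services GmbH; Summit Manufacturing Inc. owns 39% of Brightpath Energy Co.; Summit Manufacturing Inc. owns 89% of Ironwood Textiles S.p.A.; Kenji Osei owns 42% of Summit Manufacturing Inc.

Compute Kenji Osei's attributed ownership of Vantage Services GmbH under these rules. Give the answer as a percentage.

60.387816%

By parent–child attribution (R3), Kenji Osei is treated as also owning Paula Osei's interest in Summit Manufacturing Inc, giving 42% + 35% = 77%.
Chain via Summit Manufacturing Inc. → Ironwood Textiles S.p.A. → Talon Logistics SA (R2): 77% × 89% × 87% × 56% = 33.387816% of Vantage Services GmbH.
Direct interest in Vantage Services GmbH: 27%.
Aggregating (R1): 33.387816% + 27% = 60.387816%.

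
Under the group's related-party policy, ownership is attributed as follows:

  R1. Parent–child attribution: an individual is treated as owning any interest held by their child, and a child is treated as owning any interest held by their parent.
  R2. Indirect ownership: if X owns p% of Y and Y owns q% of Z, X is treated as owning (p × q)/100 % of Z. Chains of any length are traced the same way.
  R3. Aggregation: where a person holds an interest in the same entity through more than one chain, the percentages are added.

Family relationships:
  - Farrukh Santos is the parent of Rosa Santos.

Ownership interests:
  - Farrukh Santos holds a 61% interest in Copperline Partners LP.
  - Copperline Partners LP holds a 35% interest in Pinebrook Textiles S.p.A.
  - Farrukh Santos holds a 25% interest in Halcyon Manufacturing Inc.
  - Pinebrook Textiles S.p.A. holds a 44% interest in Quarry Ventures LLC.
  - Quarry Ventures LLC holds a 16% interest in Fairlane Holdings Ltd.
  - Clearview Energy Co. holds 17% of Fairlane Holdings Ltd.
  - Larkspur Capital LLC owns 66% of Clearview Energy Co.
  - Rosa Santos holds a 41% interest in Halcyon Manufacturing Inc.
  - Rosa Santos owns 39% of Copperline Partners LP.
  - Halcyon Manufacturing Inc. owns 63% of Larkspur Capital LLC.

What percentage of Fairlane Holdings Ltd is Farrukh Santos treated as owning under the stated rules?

By parent–child attribution (R1), Farrukh Santos is treated as also owning Rosa Santos's interest in Halcyon Manufacturing Inc, giving 25% + 41% = 66%.
By parent–child attribution (R1), Farrukh Santos is treated as also owning Rosa Santos's interest in Copperline Partners LP, giving 61% + 39% = 100%.
Chain via Halcyon Manufacturing Inc. → Larkspur Capital LLC → Clearview Energy Co. (R2): 66% × 63% × 66% × 17% = 4.665276% of Fairlane Holdings Ltd.
Chain via Copperline Partners LP → Pinebrook Textiles S.p.A. → Quarry Ventures LLC (R2): 100% × 35% × 44% × 16% = 2.464% of Fairlane Holdings Ltd.
Aggregating (R3): 4.665276% + 2.464% = 7.129276%.

7.129276%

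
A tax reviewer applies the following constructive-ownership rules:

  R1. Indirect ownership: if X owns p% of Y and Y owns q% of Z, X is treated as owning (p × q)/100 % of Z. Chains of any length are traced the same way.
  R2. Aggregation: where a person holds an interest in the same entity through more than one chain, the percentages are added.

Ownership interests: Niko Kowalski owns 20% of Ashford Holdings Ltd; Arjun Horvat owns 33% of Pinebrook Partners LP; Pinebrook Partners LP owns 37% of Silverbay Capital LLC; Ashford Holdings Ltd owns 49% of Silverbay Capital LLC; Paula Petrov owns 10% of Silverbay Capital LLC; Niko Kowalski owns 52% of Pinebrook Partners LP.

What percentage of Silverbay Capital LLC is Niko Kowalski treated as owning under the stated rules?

29.04%

Chain via Ashford Holdings Ltd (R1): 20% × 49% = 9.8% of Silverbay Capital LLC.
Chain via Pinebrook Partners LP (R1): 52% × 37% = 19.24% of Silverbay Capital LLC.
Aggregating (R2): 9.8% + 19.24% = 29.04%.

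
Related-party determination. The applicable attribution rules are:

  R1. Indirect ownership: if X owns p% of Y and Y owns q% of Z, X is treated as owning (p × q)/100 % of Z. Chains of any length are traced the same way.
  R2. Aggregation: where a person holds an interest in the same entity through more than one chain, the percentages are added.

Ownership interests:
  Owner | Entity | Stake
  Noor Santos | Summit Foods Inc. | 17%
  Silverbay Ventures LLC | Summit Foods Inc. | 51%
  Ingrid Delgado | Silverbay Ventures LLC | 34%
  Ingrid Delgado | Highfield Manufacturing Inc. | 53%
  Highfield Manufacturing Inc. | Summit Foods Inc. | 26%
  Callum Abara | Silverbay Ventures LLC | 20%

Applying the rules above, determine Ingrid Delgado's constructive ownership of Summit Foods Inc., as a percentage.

31.12%

Chain via Silverbay Ventures LLC (R1): 34% × 51% = 17.34% of Summit Foods Inc.
Chain via Highfield Manufacturing Inc. (R1): 53% × 26% = 13.78% of Summit Foods Inc.
Aggregating (R2): 17.34% + 13.78% = 31.12%.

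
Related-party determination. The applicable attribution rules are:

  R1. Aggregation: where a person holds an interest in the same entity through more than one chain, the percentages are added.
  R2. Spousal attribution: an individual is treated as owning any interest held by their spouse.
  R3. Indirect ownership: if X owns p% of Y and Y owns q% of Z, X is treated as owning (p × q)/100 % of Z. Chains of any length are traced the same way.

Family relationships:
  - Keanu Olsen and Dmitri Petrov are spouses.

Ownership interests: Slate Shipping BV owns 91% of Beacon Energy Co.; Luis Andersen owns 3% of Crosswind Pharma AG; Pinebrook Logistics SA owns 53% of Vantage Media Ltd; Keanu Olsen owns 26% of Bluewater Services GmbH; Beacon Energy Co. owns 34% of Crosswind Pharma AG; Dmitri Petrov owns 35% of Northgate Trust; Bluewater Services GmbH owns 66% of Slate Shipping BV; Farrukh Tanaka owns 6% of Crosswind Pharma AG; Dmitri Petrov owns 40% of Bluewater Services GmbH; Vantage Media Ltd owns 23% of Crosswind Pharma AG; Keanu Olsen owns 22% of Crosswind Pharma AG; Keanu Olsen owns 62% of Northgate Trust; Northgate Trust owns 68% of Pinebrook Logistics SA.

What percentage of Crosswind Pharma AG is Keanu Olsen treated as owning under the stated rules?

By spousal attribution (R2), Keanu Olsen is treated as also owning Dmitri Petrov's interest in Northgate Trust, giving 62% + 35% = 97%.
By spousal attribution (R2), Keanu Olsen is treated as also owning Dmitri Petrov's interest in Bluewater Services GmbH, giving 26% + 40% = 66%.
Chain via Northgate Trust → Pinebrook Logistics SA → Vantage Media Ltd (R3): 97% × 68% × 53% × 23% = 8.040524% of Crosswind Pharma AG.
Chain via Bluewater Services GmbH → Slate Shipping BV → Beacon Energy Co. (R3): 66% × 66% × 91% × 34% = 13.477464% of Crosswind Pharma AG.
Direct interest in Crosswind Pharma AG: 22%.
Aggregating (R1): 8.040524% + 13.477464% + 22% = 43.517988%.

43.517988%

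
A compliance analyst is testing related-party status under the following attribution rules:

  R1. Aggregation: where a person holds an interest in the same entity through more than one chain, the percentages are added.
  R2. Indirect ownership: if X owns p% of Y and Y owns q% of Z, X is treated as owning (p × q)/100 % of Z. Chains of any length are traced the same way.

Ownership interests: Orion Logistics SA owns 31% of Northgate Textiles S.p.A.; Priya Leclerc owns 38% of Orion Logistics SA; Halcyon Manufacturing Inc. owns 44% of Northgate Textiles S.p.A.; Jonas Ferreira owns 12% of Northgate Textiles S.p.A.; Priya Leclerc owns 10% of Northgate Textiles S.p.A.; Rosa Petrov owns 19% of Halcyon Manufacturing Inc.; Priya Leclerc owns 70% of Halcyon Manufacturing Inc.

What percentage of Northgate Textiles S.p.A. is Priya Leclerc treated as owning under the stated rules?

52.58%

Chain via Orion Logistics SA (R2): 38% × 31% = 11.78% of Northgate Textiles S.p.A.
Chain via Halcyon Manufacturing Inc. (R2): 70% × 44% = 30.8% of Northgate Textiles S.p.A.
Direct interest in Northgate Textiles S.p.A: 10%.
Aggregating (R1): 11.78% + 30.8% + 10% = 52.58%.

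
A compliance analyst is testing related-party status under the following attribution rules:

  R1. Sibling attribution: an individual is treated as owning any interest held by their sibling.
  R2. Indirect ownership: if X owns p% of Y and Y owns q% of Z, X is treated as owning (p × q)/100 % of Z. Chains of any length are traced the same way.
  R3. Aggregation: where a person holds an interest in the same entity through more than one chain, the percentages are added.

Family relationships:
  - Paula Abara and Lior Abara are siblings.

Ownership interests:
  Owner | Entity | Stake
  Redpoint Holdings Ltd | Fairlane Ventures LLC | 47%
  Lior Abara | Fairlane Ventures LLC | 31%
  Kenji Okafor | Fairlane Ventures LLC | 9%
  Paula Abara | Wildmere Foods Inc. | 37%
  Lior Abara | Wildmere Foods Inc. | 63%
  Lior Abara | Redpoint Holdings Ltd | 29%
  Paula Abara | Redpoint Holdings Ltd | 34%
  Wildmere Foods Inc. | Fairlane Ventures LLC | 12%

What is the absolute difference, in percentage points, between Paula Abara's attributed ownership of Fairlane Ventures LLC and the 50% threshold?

By sibling attribution (R1), Paula Abara is treated as also owning Lior Abara's interest in Redpoint Holdings Ltd, giving 34% + 29% = 63%.
By sibling attribution (R1), Paula Abara is treated as also owning Lior Abara's interest in Wildmere Foods Inc, giving 37% + 63% = 100%.
By sibling attribution (R1), Paula Abara is treated as owning Lior Abara's 31% interest in Fairlane Ventures LLC.
Chain via Redpoint Holdings Ltd (R2): 63% × 47% = 29.61% of Fairlane Ventures LLC.
Chain via Wildmere Foods Inc. (R2): 100% × 12% = 12% of Fairlane Ventures LLC.
Direct interest in Fairlane Ventures LLC: 31%.
Aggregating (R3): 29.61% + 12% + 31% = 72.61%.
72.61% exceeds the 50% threshold by 22.61 percentage points.

22.61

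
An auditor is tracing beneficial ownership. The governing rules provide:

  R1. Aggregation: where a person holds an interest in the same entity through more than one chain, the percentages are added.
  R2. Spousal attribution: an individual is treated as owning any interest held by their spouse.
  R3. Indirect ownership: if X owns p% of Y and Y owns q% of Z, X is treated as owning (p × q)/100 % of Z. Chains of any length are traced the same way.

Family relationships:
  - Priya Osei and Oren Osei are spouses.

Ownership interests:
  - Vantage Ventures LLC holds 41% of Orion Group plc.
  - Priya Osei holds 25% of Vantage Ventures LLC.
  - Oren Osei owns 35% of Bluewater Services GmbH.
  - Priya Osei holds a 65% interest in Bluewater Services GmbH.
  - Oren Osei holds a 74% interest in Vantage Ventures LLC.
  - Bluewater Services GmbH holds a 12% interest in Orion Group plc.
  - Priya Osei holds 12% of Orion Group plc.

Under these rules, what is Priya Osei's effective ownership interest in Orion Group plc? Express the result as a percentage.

64.59%

By spousal attribution (R2), Priya Osei is treated as also owning Oren Osei's interest in Bluewater Services GmbH, giving 65% + 35% = 100%.
By spousal attribution (R2), Priya Osei is treated as also owning Oren Osei's interest in Vantage Ventures LLC, giving 25% + 74% = 99%.
Chain via Bluewater Services GmbH (R3): 100% × 12% = 12% of Orion Group plc.
Chain via Vantage Ventures LLC (R3): 99% × 41% = 40.59% of Orion Group plc.
Direct interest in Orion Group plc: 12%.
Aggregating (R1): 12% + 40.59% + 12% = 64.59%.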